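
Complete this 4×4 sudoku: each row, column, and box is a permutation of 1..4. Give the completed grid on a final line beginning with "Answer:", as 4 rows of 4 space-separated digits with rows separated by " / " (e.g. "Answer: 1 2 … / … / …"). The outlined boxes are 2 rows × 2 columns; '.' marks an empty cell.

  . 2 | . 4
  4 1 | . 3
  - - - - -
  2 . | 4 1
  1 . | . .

Step 1. [r4c3∈{2,3}] across col 3, 3 lands solely at r4c3. So r4c3=3.
Step 2. [r2c3∈{2}] r2c3's peers cover all but 2. So r2c3=2.
Step 3. [r4c4∈{2}] r4c4 has the single candidate 2. So r4c4=2.
Step 4. [r4c2∈{4}] only 4 remains possible at r4c2. So r4c2=4.
Step 5. [r1c1∈{3}] nothing but 3 survives at r1c1. So r1c1=3.
Step 6. [r3c2∈{3}] r3c2 is down to just 3, so r3c2=3.
Step 7. [r1c3∈{1}] r1c3's peers cover all but 1 ⇒ r1c3=1.

Answer: 3 2 1 4 / 4 1 2 3 / 2 3 4 1 / 1 4 3 2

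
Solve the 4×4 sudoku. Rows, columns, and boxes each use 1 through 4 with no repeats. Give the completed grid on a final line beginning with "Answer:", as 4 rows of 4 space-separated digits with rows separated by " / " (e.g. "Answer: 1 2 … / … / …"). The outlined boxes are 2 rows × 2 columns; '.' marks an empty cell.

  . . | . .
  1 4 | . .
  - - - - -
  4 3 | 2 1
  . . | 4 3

Step 1. [r1c2∈{2}] only 2 remains possible at r1c2. So r1c2=2.
Step 2. [r1c3∈{1,3}] across row 1, 1 lands solely at r1c3, so r1c3=1.
Step 3. [r1c1∈{3}] nothing but 3 survives at r1c1. So r1c1=3.
Step 4. [r2c4∈{2}] r2c4 is down to just 2, so r2c4=2.
Step 5. [r2c3∈{3}] r2c3's peers cover all but 3. So r2c3=3.
Step 6. [r4c2∈{1}] nothing but 1 survives at r4c2 ⇒ r4c2=1.
Step 7. [r4c1∈{2}] r4c1 has the single candidate 2 ⇒ r4c1=2.
Step 8. [r1c4∈{4}] r1c4 is down to just 4. So r1c4=4.

Answer: 3 2 1 4 / 1 4 3 2 / 4 3 2 1 / 2 1 4 3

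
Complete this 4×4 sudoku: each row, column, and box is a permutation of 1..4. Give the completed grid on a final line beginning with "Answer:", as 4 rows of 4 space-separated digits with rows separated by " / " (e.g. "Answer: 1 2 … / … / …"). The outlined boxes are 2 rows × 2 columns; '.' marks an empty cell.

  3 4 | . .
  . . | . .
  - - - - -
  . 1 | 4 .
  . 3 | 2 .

Step 1. [r2c1∈{1,2}] 1 has one home in col 1: r2c1 ⇒ r2c1=1.
Step 2. [r2c4∈{2,3,4}] across row 2, 4 lands solely at r2c4, so r2c4=4.
Step 3. [r4c4∈{1}] r4c4 is down to just 1 ⇒ r4c4=1.
Step 4. [r3c1∈{2}] r3c1 is down to just 2, so r3c1=2.
Step 5. [r1c3∈{1}] r1c3's peers cover all but 1, so r1c3=1.
Step 6. [r3c4∈{3}] r3c4 has the single candidate 3. So r3c4=3.
Step 7. [r2c2∈{2}] r2c2 has the single candidate 2, so r2c2=2.
Step 8. [r2c3∈{3}] r2c3 is down to just 3, so r2c3=3.
Step 9. [r4c1∈{4}] r4c1 has the single candidate 4 ⇒ r4c1=4.
Step 10. [r1c4∈{2}] r1c4 is down to just 2, so r1c4=2.

Answer: 3 4 1 2 / 1 2 3 4 / 2 1 4 3 / 4 3 2 1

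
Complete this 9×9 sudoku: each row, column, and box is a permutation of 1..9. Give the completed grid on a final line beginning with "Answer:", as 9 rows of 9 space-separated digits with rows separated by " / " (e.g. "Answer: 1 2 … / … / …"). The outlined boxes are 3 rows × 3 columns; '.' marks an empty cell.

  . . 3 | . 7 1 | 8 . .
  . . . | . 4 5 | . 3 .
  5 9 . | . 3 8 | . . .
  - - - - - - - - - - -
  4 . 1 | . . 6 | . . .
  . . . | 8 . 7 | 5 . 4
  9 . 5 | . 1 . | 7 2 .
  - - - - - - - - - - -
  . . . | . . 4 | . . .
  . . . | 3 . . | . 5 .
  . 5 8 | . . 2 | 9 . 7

Step 1. [r7c4∈{1,5,6,7,9}] 7 has one home in col 4: r7c4. So r7c4=7.
Step 2. [r4c2∈{2,3,7,8}] r4c2 is the only open cell in row 4 admitting 7. So r4c2=7.
Step 3. [r5c8∈{1,6,9}] row 5 places 1 nowhere but r5c8. So r5c8=1.
Step 4. [r6c9∈{3,6,8}] in box 6, 6 fits only at r6c9, so r6c9=6.
Step 5. [r2c1∈{1,2,6,7,8}] col 1 places 8 nowhere but r2c1. So r2c1=8.
Step 6. [r2c2∈{1,2,6}] r2c2 is the only open cell in box 1 admitting 1, so r2c2=1.
Step 7. [r5c5∈{2,9}] 9 has one home in row 5: r5c5. So r5c5=9.
Step 8. [r9c1∈{1,3,6}] 3 has one home in row 9: r9c1 ⇒ r9c1=3.
Step 9. [r2c3∈{2,6,7}] r2c3 is the only open cell in row 2 admitting 7. So r2c3=7.
Step 10. [r9c8∈{4,6}] across row 9, 4 lands solely at r9c8. So r9c8=4.
Step 11. [r1c2∈{2,4,6}] row 1 places 4 nowhere but r1c2. So r1c2=4.
Step 12. [r7c5∈{5,6,8}] row 7 places 5 nowhere but r7c5, so r7c5=5.
Step 13. [r7c3∈{2,6,9}] r7c3 is the only open cell in row 7 admitting 9. So r7c3=9.
Step 14. [r3c7∈{1,2,4,6}] across row 3, 4 lands solely at r3c7 ⇒ r3c7=4.
Step 15. [r5c2∈{2,3,6}] r5c2 is the only open cell in row 5 admitting 3. So r5c2=3.
Step 16. [r8c1∈{1,2,6,7}] row 8 places 7 nowhere but r8c1. So r8c1=7.
Step 17. [r7c1∈{1,2,6}] 1 has one home in col 1: r7c1 ⇒ r7c1=1.
Step 18. [r8c7∈{1,2,6}] r8c7 is the only open cell in col 7 admitting 1. So r8c7=1.
Step 19. [r8c5∈{6,8}] in col 5, 8 fits only at r8c5 ⇒ r8c5=8.
Step 20. [r8c9∈{2}] r8c9 has the single candidate 2. So r8c9=2.
Step 21. [r2c9∈{9}] r2c9 is down to just 9 ⇒ r2c9=9.
Step 22. [r1c8∈{6}] only 6 remains possible at r1c8, so r1c8=6.
Step 23. [r3c3∈{2,6}] r3c3 is the only open cell in box 1 admitting 6. So r3c3=6.
Step 24. [r3c4∈{2}] r3c4 is down to just 2, so r3c4=2.
Step 25. [r7c8∈{8}] r7c8's peers cover all but 8. So r7c8=8.
Step 26. [r7c9∈{3}] nothing but 3 survives at r7c9. So r7c9=3.
Step 27. [r2c4∈{6}] r2c4 has the single candidate 6. So r2c4=6.
Step 28. [r8c2∈{6}] r8c2 has the single candidate 6 ⇒ r8c2=6.
Step 29. [r1c1∈{2}] r1c1 has the single candidate 2, so r1c1=2.
Step 30. [r5c3∈{2}] only 2 remains possible at r5c3. So r5c3=2.
Step 31. [r1c9∈{5}] nothing but 5 survives at r1c9 ⇒ r1c9=5.
Step 32. [r2c7∈{2}] only 2 remains possible at r2c7. So r2c7=2.
Step 33. [r3c8∈{7}] only 7 remains possible at r3c8. So r3c8=7.
Step 34. [r5c1∈{6}] r5c1 has the single candidate 6, so r5c1=6.
Step 35. [r4c5∈{2}] r4c5 has the single candidate 2. So r4c5=2.
Step 36. [r4c8∈{9}] only 9 remains possible at r4c8 ⇒ r4c8=9.
Step 37. [r4c9∈{8}] only 8 remains possible at r4c9 ⇒ r4c9=8.
Step 38. [r6c4∈{4}] r6c4 has the single candidate 4 ⇒ r6c4=4.
Step 39. [r7c2∈{2}] r7c2's peers cover all but 2 ⇒ r7c2=2.
Step 40. [r9c5∈{6}] nothing but 6 survives at r9c5. So r9c5=6.
Step 41. [r4c4∈{5}] nothing but 5 survives at r4c4, so r4c4=5.
Step 42. [r6c6∈{3}] r6c6's peers cover all but 3. So r6c6=3.
Step 43. [r6c2∈{8}] nothing but 8 survives at r6c2. So r6c2=8.
Step 44. [r7c7∈{6}] only 6 remains possible at r7c7, so r7c7=6.
Step 45. [r4c7∈{3}] r4c7's peers cover all but 3, so r4c7=3.
Step 46. [r1c4∈{9}] only 9 remains possible at r1c4. So r1c4=9.
Step 47. [r8c6∈{9}] r8c6's peers cover all but 9. So r8c6=9.
Step 48. [r9c4∈{1}] nothing but 1 survives at r9c4 ⇒ r9c4=1.
Step 49. [r8c3∈{4}] r8c3's peers cover all but 4. So r8c3=4.
Step 50. [r3c9∈{1}] r3c9 is down to just 1. So r3c9=1.

Answer: 2 4 3 9 7 1 8 6 5 / 8 1 7 6 4 5 2 3 9 / 5 9 6 2 3 8 4 7 1 / 4 7 1 5 2 6 3 9 8 / 6 3 2 8 9 7 5 1 4 / 9 8 5 4 1 3 7 2 6 / 1 2 9 7 5 4 6 8 3 / 7 6 4 3 8 9 1 5 2 / 3 5 8 1 6 2 9 4 7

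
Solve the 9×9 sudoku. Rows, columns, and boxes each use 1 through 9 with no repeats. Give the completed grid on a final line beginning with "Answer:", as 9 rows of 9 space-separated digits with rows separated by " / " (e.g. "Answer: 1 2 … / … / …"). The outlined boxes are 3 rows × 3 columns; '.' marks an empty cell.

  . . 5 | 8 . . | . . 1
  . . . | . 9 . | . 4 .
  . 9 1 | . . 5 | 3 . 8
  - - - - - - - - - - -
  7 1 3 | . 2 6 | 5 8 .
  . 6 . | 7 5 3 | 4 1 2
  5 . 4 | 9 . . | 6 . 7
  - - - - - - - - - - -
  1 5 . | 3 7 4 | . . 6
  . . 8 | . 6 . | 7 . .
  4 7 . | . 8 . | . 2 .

Step 1. [r7c8∈{9}] only 9 remains possible at r7c8. So r7c8=9.
Step 2. [r2c7∈{2}] nothing but 2 survives at r2c7, so r2c7=2.
Step 3. [r8c8∈{3,5}] 5 has one home in col 8: r8c8 ⇒ r8c8=5.
Step 4. [r1c5∈{3,4}] across col 5, 3 lands solely at r1c5, so r1c5=3.
Step 5. [r5c1∈{8,9}] row 5 places 8 nowhere but r5c1. So r5c1=8.
Step 6. [r8c1∈{2,3,9}] r8c1 is the only open cell in col 1 admitting 9, so r8c1=9.
Step 7. [r8c2∈{2,3}] 3 has one home in box 7: r8c2 ⇒ r8c2=3.
Step 8. [r9c7∈{1}] r9c7's peers cover all but 1. So r9c7=1.
Step 9. [r2c3∈{6,7}] 7 has one home in col 3: r2c3 ⇒ r2c3=7.
Step 10. [r2c6∈{1}] only 1 remains possible at r2c6. So r2c6=1.
Step 11. [r8c6∈{2}] r8c6 has the single candidate 2 ⇒ r8c6=2.
Step 12. [r3c4∈{2,4,6}] in col 4, 2 fits only at r3c4 ⇒ r3c4=2.
Step 13. [r3c1∈{6}] only 6 remains possible at r3c1 ⇒ r3c1=6.
Step 14. [r1c2∈{2,4}] 4 has one home in row 1: r1c2 ⇒ r1c2=4.
Step 15. [r1c8∈{6,7}] row 1 places 6 nowhere but r1c8, so r1c8=6.
Step 16. [r8c9∈{4}] only 4 remains possible at r8c9. So r8c9=4.
Step 17. [r2c9∈{5}] r2c9's peers cover all but 5 ⇒ r2c9=5.
Step 18. [r6c2∈{2}] r6c2 has the single candidate 2 ⇒ r6c2=2.
Step 19. [r9c3∈{6}] r9c3 has the single candidate 6. So r9c3=6.
Step 20. [r1c1∈{2}] r1c1 is down to just 2, so r1c1=2.
Step 21. [r9c9∈{3}] r9c9 is down to just 3. So r9c9=3.
Step 22. [r6c8∈{3}] r6c8 is down to just 3, so r6c8=3.
Step 23. [r8c4∈{1}] only 1 remains possible at r8c4 ⇒ r8c4=1.
Step 24. [r1c7∈{9}] r1c7's peers cover all but 9 ⇒ r1c7=9.
Step 25. [r4c4∈{4}] only 4 remains possible at r4c4, so r4c4=4.
Step 26. [r4c9∈{9}] nothing but 9 survives at r4c9. So r4c9=9.
Step 27. [r1c6∈{7}] r1c6's peers cover all but 7 ⇒ r1c6=7.
Step 28. [r2c1∈{3}] nothing but 3 survives at r2c1. So r2c1=3.
Step 29. [r6c6∈{8}] r6c6's peers cover all but 8 ⇒ r6c6=8.
Step 30. [r9c6∈{9}] r9c6 has the single candidate 9. So r9c6=9.
Step 31. [r6c5∈{1}] r6c5 is down to just 1, so r6c5=1.
Step 32. [r7c3∈{2}] r7c3 is down to just 2. So r7c3=2.
Step 33. [r2c4∈{6}] only 6 remains possible at r2c4, so r2c4=6.
Step 34. [r3c5∈{4}] r3c5 has the single candidate 4 ⇒ r3c5=4.
Step 35. [r3c8∈{7}] nothing but 7 survives at r3c8. So r3c8=7.
Step 36. [r7c7∈{8}] r7c7's peers cover all but 8, so r7c7=8.
Step 37. [r9c4∈{5}] nothing but 5 survives at r9c4, so r9c4=5.
Step 38. [r2c2∈{8}] nothing but 8 survives at r2c2. So r2c2=8.
Step 39. [r5c3∈{9}] r5c3 has the single candidate 9 ⇒ r5c3=9.

Answer: 2 4 5 8 3 7 9 6 1 / 3 8 7 6 9 1 2 4 5 / 6 9 1 2 4 5 3 7 8 / 7 1 3 4 2 6 5 8 9 / 8 6 9 7 5 3 4 1 2 / 5 2 4 9 1 8 6 3 7 / 1 5 2 3 7 4 8 9 6 / 9 3 8 1 6 2 7 5 4 / 4 7 6 5 8 9 1 2 3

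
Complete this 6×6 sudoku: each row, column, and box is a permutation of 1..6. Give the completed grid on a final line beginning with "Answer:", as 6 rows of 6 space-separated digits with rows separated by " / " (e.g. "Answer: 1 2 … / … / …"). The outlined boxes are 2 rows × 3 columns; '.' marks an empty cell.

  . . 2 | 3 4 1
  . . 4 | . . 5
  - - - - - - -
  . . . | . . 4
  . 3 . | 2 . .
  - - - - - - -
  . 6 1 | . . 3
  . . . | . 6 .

Step 1. [r6c2∈{2,4,5}] r6c2 is the only open cell in col 2 admitting 4. So r6c2=4.
Step 2. [r1c1∈{5,6}] in row 1, 6 fits only at r1c1, so r1c1=6.
Step 3. [r3c2∈{1,2,5}] 2 has one home in col 2: r3c2, so r3c2=2.
Step 4. [r4c6∈{6}] r4c6's peers cover all but 6 ⇒ r4c6=6.
Step 5. [r4c3∈{5}] r4c3 is down to just 5. So r4c3=5.
Step 6. [r3c1∈{1}] r3c1 is down to just 1 ⇒ r3c1=1.
Step 7. [r3c4∈{5}] only 5 remains possible at r3c4, so r3c4=5.
Step 8. [r6c1∈{2,3,5}] row 6 places 5 nowhere but r6c1. So r6c1=5.
Step 9. [r6c6∈{2}] r6c6 is down to just 2 ⇒ r6c6=2.
Step 10. [r5c5∈{5}] only 5 remains possible at r5c5 ⇒ r5c5=5.
Step 11. [r3c5∈{3}] r3c5 is down to just 3, so r3c5=3.
Step 12. [r2c1∈{3}] r2c1's peers cover all but 3, so r2c1=3.
Step 13. [r5c4∈{4}] nothing but 4 survives at r5c4 ⇒ r5c4=4.
Step 14. [r6c4∈{1}] r6c4 is down to just 1 ⇒ r6c4=1.
Step 15. [r6c3∈{3}] r6c3 has the single candidate 3. So r6c3=3.
Step 16. [r2c2∈{1}] nothing but 1 survives at r2c2 ⇒ r2c2=1.
Step 17. [r5c1∈{2}] nothing but 2 survives at r5c1, so r5c1=2.
Step 18. [r4c5∈{1}] only 1 remains possible at r4c5, so r4c5=1.
Step 19. [r2c4∈{6}] r2c4's peers cover all but 6 ⇒ r2c4=6.
Step 20. [r1c2∈{5}] r1c2 is down to just 5, so r1c2=5.
Step 21. [r2c5∈{2}] nothing but 2 survives at r2c5, so r2c5=2.
Step 22. [r4c1∈{4}] only 4 remains possible at r4c1 ⇒ r4c1=4.
Step 23. [r3c3∈{6}] r3c3's peers cover all but 6 ⇒ r3c3=6.

Answer: 6 5 2 3 4 1 / 3 1 4 6 2 5 / 1 2 6 5 3 4 / 4 3 5 2 1 6 / 2 6 1 4 5 3 / 5 4 3 1 6 2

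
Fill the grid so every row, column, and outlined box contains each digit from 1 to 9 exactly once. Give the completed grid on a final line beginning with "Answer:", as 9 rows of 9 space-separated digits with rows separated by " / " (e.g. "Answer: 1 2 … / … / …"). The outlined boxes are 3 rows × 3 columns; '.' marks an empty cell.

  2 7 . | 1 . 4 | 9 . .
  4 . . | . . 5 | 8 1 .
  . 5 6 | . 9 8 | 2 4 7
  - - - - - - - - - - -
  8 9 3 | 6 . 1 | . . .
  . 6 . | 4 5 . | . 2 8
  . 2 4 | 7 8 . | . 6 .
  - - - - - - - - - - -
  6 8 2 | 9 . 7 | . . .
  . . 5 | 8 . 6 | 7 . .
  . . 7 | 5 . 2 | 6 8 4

Step 1. [r4c9∈{5}] only 5 remains possible at r4c9, so r4c9=5.
Step 2. [r2c2∈{3}] only 3 remains possible at r2c2 ⇒ r2c2=3.
Step 3. [r9c2∈{1}] r9c2 is down to just 1 ⇒ r9c2=1.
Step 4. [r6c9∈{1,3,9}] r6c9 is the only open cell in box 6 admitting 9. So r6c9=9.
Step 5. [r9c5∈{3}] r9c5 has the single candidate 3. So r9c5=3.
Step 6. [r5c3∈{1}] r5c3 is down to just 1. So r5c3=1.
Step 7. [r7c7∈{1,3,5}] across col 7, 5 lands solely at r7c7. So r7c7=5.
Step 8. [r7c8∈{3}] r7c8's peers cover all but 3, so r7c8=3.
Step 9. [r6c6∈{3}] r6c6 has the single candidate 3, so r6c6=3.
Step 10. [r1c5∈{6}] r1c5 has the single candidate 6. So r1c5=6.
Step 11. [r7c5∈{1,4}] in row 7, 4 fits only at r7c5, so r7c5=4.
Step 12. [r2c5∈{2,7}] row 2 places 7 nowhere but r2c5 ⇒ r2c5=7.
Step 13. [r7c9∈{1}] nothing but 1 survives at r7c9. So r7c9=1.
Step 14. [r8c1∈{3,9}] across row 8, 3 lands solely at r8c1, so r8c1=3.
Step 15. [r8c9∈{2}] nothing but 2 survives at r8c9 ⇒ r8c9=2.
Step 16. [r5c1∈{7}] r5c1's peers cover all but 7, so r5c1=7.
Step 17. [r6c7∈{1}] r6c7 is down to just 1, so r6c7=1.
Step 18. [r8c2∈{4}] r8c2's peers cover all but 4, so r8c2=4.
Step 19. [r4c8∈{7}] r4c8 is down to just 7 ⇒ r4c8=7.
Step 20. [r9c1∈{9}] r9c1's peers cover all but 9. So r9c1=9.
Step 21. [r3c4∈{3}] r3c4 has the single candidate 3. So r3c4=3.
Step 22. [r4c5∈{2}] r4c5's peers cover all but 2. So r4c5=2.
Step 23. [r2c3∈{9}] only 9 remains possible at r2c3 ⇒ r2c3=9.
Step 24. [r6c1∈{5}] r6c1 is down to just 5, so r6c1=5.
Step 25. [r1c3∈{8}] nothing but 8 survives at r1c3, so r1c3=8.
Step 26. [r3c1∈{1}] r3c1's peers cover all but 1, so r3c1=1.
Step 27. [r2c4∈{2}] r2c4 is down to just 2, so r2c4=2.
Step 28. [r8c8∈{9}] r8c8 has the single candidate 9 ⇒ r8c8=9.
Step 29. [r1c8∈{5}] nothing but 5 survives at r1c8, so r1c8=5.
Step 30. [r5c6∈{9}] r5c6 is down to just 9, so r5c6=9.
Step 31. [r2c9∈{6}] nothing but 6 survives at r2c9, so r2c9=6.
Step 32. [r5c7∈{3}] r5c7 is down to just 3, so r5c7=3.
Step 33. [r4c7∈{4}] r4c7 is down to just 4 ⇒ r4c7=4.
Step 34. [r8c5∈{1}] only 1 remains possible at r8c5 ⇒ r8c5=1.
Step 35. [r1c9∈{3}] r1c9 has the single candidate 3, so r1c9=3.

Answer: 2 7 8 1 6 4 9 5 3 / 4 3 9 2 7 5 8 1 6 / 1 5 6 3 9 8 2 4 7 / 8 9 3 6 2 1 4 7 5 / 7 6 1 4 5 9 3 2 8 / 5 2 4 7 8 3 1 6 9 / 6 8 2 9 4 7 5 3 1 / 3 4 5 8 1 6 7 9 2 / 9 1 7 5 3 2 6 8 4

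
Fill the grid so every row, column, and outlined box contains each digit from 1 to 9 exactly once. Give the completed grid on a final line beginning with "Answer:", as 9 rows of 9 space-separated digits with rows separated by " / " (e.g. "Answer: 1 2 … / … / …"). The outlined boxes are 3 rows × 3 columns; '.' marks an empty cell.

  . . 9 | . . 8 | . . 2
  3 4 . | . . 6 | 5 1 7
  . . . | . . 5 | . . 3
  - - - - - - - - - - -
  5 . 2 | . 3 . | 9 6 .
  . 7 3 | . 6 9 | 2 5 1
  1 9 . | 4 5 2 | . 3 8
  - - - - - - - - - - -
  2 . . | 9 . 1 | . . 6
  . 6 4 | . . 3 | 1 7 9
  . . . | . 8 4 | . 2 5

Step 1. [r1c8∈{4}] nothing but 4 survives at r1c8. So r1c8=4.
Step 2. [r7c8∈{8}] only 8 remains possible at r7c8, so r7c8=8.
Step 3. [r3c2∈{1,2,8}] across col 2, 2 lands solely at r3c2 ⇒ r3c2=2.
Step 4. [r4c4∈{1,7,8}] across row 4, 1 lands solely at r4c4 ⇒ r4c4=1.
Step 5. [r3c4∈{7}] nothing but 7 survives at r3c4 ⇒ r3c4=7.
Step 6. [r3c7∈{6,8}] r3c7 is the only open cell in col 7 admitting 8 ⇒ r3c7=8.
Step 7. [r2c4∈{2}] only 2 remains possible at r2c4, so r2c4=2.
Step 8. [r7c3∈{5,7}] r7c3 is the only open cell in col 3 admitting 5, so r7c3=5.
Step 9. [r9c7∈{3}] r9c7's peers cover all but 3, so r9c7=3.
Step 10. [r1c1∈{6,7}] across row 1, 7 lands solely at r1c1, so r1c1=7.
Step 11. [r1c5∈{1}] r1c5 has the single candidate 1. So r1c5=1.
Step 12. [r3c3∈{1,6}] across row 3, 1 lands solely at r3c3 ⇒ r3c3=1.
Step 13. [r3c8∈{9}] only 9 remains possible at r3c8. So r3c8=9.
Step 14. [r5c4∈{8}] r5c4's peers cover all but 8. So r5c4=8.
Step 15. [r4c9∈{4}] nothing but 4 survives at r4c9, so r4c9=4.
Step 16. [r8c5∈{2}] r8c5's peers cover all but 2. So r8c5=2.
Step 17. [r9c4∈{6}] r9c4 is down to just 6 ⇒ r9c4=6.
Step 18. [r6c3∈{6}] r6c3's peers cover all but 6 ⇒ r6c3=6.
Step 19. [r7c7∈{4}] r7c7's peers cover all but 4 ⇒ r7c7=4.
Step 20. [r9c2∈{1}] only 1 remains possible at r9c2 ⇒ r9c2=1.
Step 21. [r3c5∈{4}] r3c5's peers cover all but 4, so r3c5=4.
Step 22. [r7c5∈{7}] r7c5 is down to just 7, so r7c5=7.
Step 23. [r4c2∈{8}] only 8 remains possible at r4c2. So r4c2=8.
Step 24. [r8c1∈{8}] r8c1 has the single candidate 8. So r8c1=8.
Step 25. [r9c3∈{7}] r9c3's peers cover all but 7, so r9c3=7.
Step 26. [r6c7∈{7}] only 7 remains possible at r6c7. So r6c7=7.
Step 27. [r8c4∈{5}] nothing but 5 survives at r8c4 ⇒ r8c4=5.
Step 28. [r3c1∈{6}] only 6 remains possible at r3c1 ⇒ r3c1=6.
Step 29. [r2c5∈{9}] only 9 remains possible at r2c5 ⇒ r2c5=9.
Step 30. [r1c7∈{6}] r1c7 has the single candidate 6, so r1c7=6.
Step 31. [r4c6∈{7}] only 7 remains possible at r4c6 ⇒ r4c6=7.
Step 32. [r1c4∈{3}] r1c4 is down to just 3, so r1c4=3.
Step 33. [r1c2∈{5}] r1c2 has the single candidate 5. So r1c2=5.
Step 34. [r7c2∈{3}] only 3 remains possible at r7c2 ⇒ r7c2=3.
Step 35. [r9c1∈{9}] r9c1's peers cover all but 9. So r9c1=9.
Step 36. [r2c3∈{8}] only 8 remains possible at r2c3, so r2c3=8.
Step 37. [r5c1∈{4}] r5c1 is down to just 4, so r5c1=4.

Answer: 7 5 9 3 1 8 6 4 2 / 3 4 8 2 9 6 5 1 7 / 6 2 1 7 4 5 8 9 3 / 5 8 2 1 3 7 9 6 4 / 4 7 3 8 6 9 2 5 1 / 1 9 6 4 5 2 7 3 8 / 2 3 5 9 7 1 4 8 6 / 8 6 4 5 2 3 1 7 9 / 9 1 7 6 8 4 3 2 5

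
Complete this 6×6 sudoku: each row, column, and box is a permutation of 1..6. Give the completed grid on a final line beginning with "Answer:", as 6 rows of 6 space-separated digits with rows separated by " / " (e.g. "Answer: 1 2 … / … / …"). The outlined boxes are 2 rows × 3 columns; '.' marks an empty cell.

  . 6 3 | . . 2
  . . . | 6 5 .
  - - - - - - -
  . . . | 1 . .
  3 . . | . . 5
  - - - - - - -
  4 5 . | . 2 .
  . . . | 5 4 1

Step 1. [r3c3∈{2,4,5,6}] r3c3 is the only open cell in col 3 admitting 5. So r3c3=5.
Step 2. [r5c6∈{3,6}] 6 has one home in box 6: r5c6 ⇒ r5c6=6.
Step 3. [r4c4∈{2,4}] across col 4, 2 lands solely at r4c4 ⇒ r4c4=2.
Step 4. [r3c6∈{3,4}] 4 has one home in box 4: r3c6, so r3c6=4.
Step 5. [r3c2∈{2}] r3c2 is down to just 2. So r3c2=2.
Step 6. [r3c1∈{6}] nothing but 6 survives at r3c1. So r3c1=6.
Step 7. [r6c1∈{2}] r6c1's peers cover all but 2 ⇒ r6c1=2.
Step 8. [r2c1∈{1}] r2c1's peers cover all but 1 ⇒ r2c1=1.
Step 9. [r4c2∈{1,4}] r4c2 is the only open cell in col 2 admitting 1. So r4c2=1.
Step 10. [r2c3∈{2,4}] in row 2, 2 fits only at r2c3, so r2c3=2.
Step 11. [r6c3∈{6}] r6c3 is down to just 6. So r6c3=6.
Step 12. [r4c3∈{4}] r4c3 is down to just 4. So r4c3=4.
Step 13. [r1c1∈{5}] nothing but 5 survives at r1c1. So r1c1=5.
Step 14. [r6c2∈{3}] nothing but 3 survives at r6c2 ⇒ r6c2=3.
Step 15. [r1c4∈{4}] r1c4 has the single candidate 4 ⇒ r1c4=4.
Step 16. [r4c5∈{6}] r4c5 has the single candidate 6. So r4c5=6.
Step 17. [r3c5∈{3}] only 3 remains possible at r3c5, so r3c5=3.
Step 18. [r2c6∈{3}] r2c6's peers cover all but 3, so r2c6=3.
Step 19. [r5c3∈{1}] r5c3 has the single candidate 1 ⇒ r5c3=1.
Step 20. [r1c5∈{1}] r1c5 has the single candidate 1 ⇒ r1c5=1.
Step 21. [r2c2∈{4}] only 4 remains possible at r2c2, so r2c2=4.
Step 22. [r5c4∈{3}] nothing but 3 survives at r5c4. So r5c4=3.

Answer: 5 6 3 4 1 2 / 1 4 2 6 5 3 / 6 2 5 1 3 4 / 3 1 4 2 6 5 / 4 5 1 3 2 6 / 2 3 6 5 4 1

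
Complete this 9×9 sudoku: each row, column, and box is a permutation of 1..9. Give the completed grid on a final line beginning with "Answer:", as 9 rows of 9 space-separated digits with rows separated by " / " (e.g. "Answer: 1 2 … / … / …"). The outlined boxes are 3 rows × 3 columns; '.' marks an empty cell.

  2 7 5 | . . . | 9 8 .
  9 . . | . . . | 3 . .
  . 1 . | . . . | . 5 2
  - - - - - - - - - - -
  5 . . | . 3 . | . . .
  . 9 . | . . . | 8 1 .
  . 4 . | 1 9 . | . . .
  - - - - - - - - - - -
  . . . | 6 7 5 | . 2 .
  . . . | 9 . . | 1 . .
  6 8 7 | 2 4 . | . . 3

Step 1. [r2c2∈{6}] r2c2 is down to just 6 ⇒ r2c2=6.
Step 2. [r7c7∈{4}] nothing but 4 survives at r7c7. So r7c7=4.
Step 3. [r4c2∈{2}] r4c2 has the single candidate 2 ⇒ r4c2=2.
Step 4. [r8c6∈{3,8}] 3 has one home in box 8: r8c6, so r8c6=3.
Step 5. [r6c8∈{3,6,7}] in col 8, 3 fits only at r6c8, so r6c8=3.
Step 6. [r6c7∈{2,5,6,7}] col 7 places 2 nowhere but r6c7 ⇒ r6c7=2.
Step 7. [r3c6∈{4,6,7,8,9}] 9 has one home in row 3: r3c6. So r3c6=9.
Step 8. [r6c9∈{5,6,7}] 5 has one home in row 6: r6c9. So r6c9=5.
Step 9. [r8c5∈{8}] r8c5 is down to just 8. So r8c5=8.
Step 10. [r3c5∈{6}] r3c5 has the single candidate 6 ⇒ r3c5=6.
Step 11. [r4c7∈{6,7}] col 7 places 6 nowhere but r4c7 ⇒ r4c7=6.
Step 12. [r1c5∈{1}] only 1 remains possible at r1c5 ⇒ r1c5=1.
Step 13. [r1c6∈{4}] r1c6 is down to just 4, so r1c6=4.
Step 14. [r3c7∈{7}] r3c7's peers cover all but 7, so r3c7=7.
Step 15. [r2c8∈{4}] r2c8's peers cover all but 4 ⇒ r2c8=4.
Step 16. [r2c3∈{8}] r2c3's peers cover all but 8. So r2c3=8.
Step 17. [r7c3∈{1,3,9}] in col 3, 9 fits only at r7c3, so r7c3=9.
Step 18. [r4c9∈{4,7,9}] col 9 places 9 nowhere but r4c9, so r4c9=9.
Step 19. [r4c8∈{7}] nothing but 7 survives at r4c8 ⇒ r4c8=7.
Step 20. [r4c6∈{8}] r4c6 has the single candidate 8, so r4c6=8.
Step 21. [r6c3∈{6}] only 6 remains possible at r6c3, so r6c3=6.
Step 22. [r6c6∈{7}] only 7 remains possible at r6c6, so r6c6=7.
Step 23. [r5c3∈{3}] nothing but 3 survives at r5c3. So r5c3=3.
Step 24. [r3c1∈{3,4}] box 1 places 3 nowhere but r3c1, so r3c1=3.
Step 25. [r2c6∈{2}] r2c6 is down to just 2, so r2c6=2.
Step 26. [r2c5∈{5}] r2c5 is down to just 5. So r2c5=5.
Step 27. [r8c8∈{6}] r8c8 has the single candidate 6. So r8c8=6.
Step 28. [r5c9∈{4}] only 4 remains possible at r5c9 ⇒ r5c9=4.
Step 29. [r8c1∈{4}] r8c1 has the single candidate 4, so r8c1=4.
Step 30. [r8c3∈{2}] r8c3 has the single candidate 2 ⇒ r8c3=2.
Step 31. [r5c1∈{7}] nothing but 7 survives at r5c1. So r5c1=7.
Step 32. [r1c9∈{6}] r1c9 has the single candidate 6 ⇒ r1c9=6.
Step 33. [r2c4∈{7}] r2c4 is down to just 7. So r2c4=7.
Step 34. [r9c8∈{9}] r9c8 has the single candidate 9, so r9c8=9.
Step 35. [r7c9∈{8}] r7c9 is down to just 8 ⇒ r7c9=8.
Step 36. [r1c4∈{3}] r1c4 is down to just 3 ⇒ r1c4=3.
Step 37. [r9c6∈{1}] r9c6 has the single candidate 1 ⇒ r9c6=1.
Step 38. [r3c4∈{8}] r3c4 has the single candidate 8 ⇒ r3c4=8.
Step 39. [r3c3∈{4}] r3c3 is down to just 4. So r3c3=4.
Step 40. [r5c4∈{5}] r5c4 is down to just 5, so r5c4=5.
Step 41. [r7c1∈{1}] nothing but 1 survives at r7c1, so r7c1=1.
Step 42. [r4c4∈{4}] r4c4 has the single candidate 4. So r4c4=4.
Step 43. [r6c1∈{8}] r6c1 is down to just 8. So r6c1=8.
Step 44. [r2c9∈{1}] r2c9's peers cover all but 1. So r2c9=1.
Step 45. [r9c7∈{5}] r9c7's peers cover all but 5. So r9c7=5.
Step 46. [r5c6∈{6}] only 6 remains possible at r5c6 ⇒ r5c6=6.
Step 47. [r4c3∈{1}] r4c3 has the single candidate 1 ⇒ r4c3=1.
Step 48. [r8c9∈{7}] r8c9 is down to just 7. So r8c9=7.
Step 49. [r8c2∈{5}] only 5 remains possible at r8c2 ⇒ r8c2=5.
Step 50. [r7c2∈{3}] r7c2 has the single candidate 3, so r7c2=3.
Step 51. [r5c5∈{2}] r5c5 has the single candidate 2. So r5c5=2.

Answer: 2 7 5 3 1 4 9 8 6 / 9 6 8 7 5 2 3 4 1 / 3 1 4 8 6 9 7 5 2 / 5 2 1 4 3 8 6 7 9 / 7 9 3 5 2 6 8 1 4 / 8 4 6 1 9 7 2 3 5 / 1 3 9 6 7 5 4 2 8 / 4 5 2 9 8 3 1 6 7 / 6 8 7 2 4 1 5 9 3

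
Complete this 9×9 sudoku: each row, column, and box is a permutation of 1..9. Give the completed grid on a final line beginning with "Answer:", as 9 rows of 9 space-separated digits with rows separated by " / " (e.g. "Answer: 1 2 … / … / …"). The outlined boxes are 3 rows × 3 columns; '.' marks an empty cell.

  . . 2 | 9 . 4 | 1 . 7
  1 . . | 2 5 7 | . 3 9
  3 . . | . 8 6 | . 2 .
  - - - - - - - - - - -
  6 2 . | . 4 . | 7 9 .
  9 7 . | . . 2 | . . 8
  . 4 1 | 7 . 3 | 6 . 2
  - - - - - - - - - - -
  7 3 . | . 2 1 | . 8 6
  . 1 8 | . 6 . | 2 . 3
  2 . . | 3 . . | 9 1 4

Step 1. [r6c8∈{5}] r6c8's peers cover all but 5. So r6c8=5.
Step 2. [r7c3∈{4,5,9}] in row 7, 9 fits only at r7c3, so r7c3=9.
Step 3. [r4c4∈{1,5,8}] across col 4, 8 lands solely at r4c4. So r4c4=8.
Step 4. [r4c6∈{5}] r4c6 has the single candidate 5. So r4c6=5.
Step 5. [r5c3∈{3,5}] row 5 places 5 nowhere but r5c3. So r5c3=5.
Step 6. [r9c2∈{5,6}] across row 9, 5 lands solely at r9c2. So r9c2=5.
Step 7. [r2c7∈{4,8}] 8 has one home in col 7: r2c7. So r2c7=8.
Step 8. [r3c7∈{4,5}] r3c7 is the only open cell in box 3 admitting 4 ⇒ r3c7=4.
Step 9. [r8c4∈{4,5}] in row 8, 5 fits only at r8c4 ⇒ r8c4=5.
Step 10. [r1c2∈{6,8}] 8 has one home in col 2: r1c2. So r1c2=8.
Step 11. [r5c5∈{1}] r5c5 is down to just 1 ⇒ r5c5=1.
Step 12. [r2c2∈{6}] only 6 remains possible at r2c2 ⇒ r2c2=6.
Step 13. [r1c5∈{3}] nothing but 3 survives at r1c5 ⇒ r1c5=3.
Step 14. [r9c5∈{7}] r9c5 has the single candidate 7, so r9c5=7.
Step 15. [r1c1∈{5}] r1c1 is down to just 5 ⇒ r1c1=5.
Step 16. [r6c5∈{9}] nothing but 9 survives at r6c5 ⇒ r6c5=9.
Step 17. [r6c1∈{8}] r6c1 has the single candidate 8. So r6c1=8.
Step 18. [r3c9∈{5}] nothing but 5 survives at r3c9. So r3c9=5.
Step 19. [r5c8∈{4}] r5c8 is down to just 4. So r5c8=4.
Step 20. [r3c2∈{9}] nothing but 9 survives at r3c2, so r3c2=9.
Step 21. [r8c8∈{7}] only 7 remains possible at r8c8, so r8c8=7.
Step 22. [r9c6∈{8}] only 8 remains possible at r9c6 ⇒ r9c6=8.
Step 23. [r3c3∈{7}] r3c3 is down to just 7 ⇒ r3c3=7.
Step 24. [r9c3∈{6}] r9c3's peers cover all but 6 ⇒ r9c3=6.
Step 25. [r1c8∈{6}] r1c8 has the single candidate 6, so r1c8=6.
Step 26. [r5c4∈{6}] r5c4 is down to just 6 ⇒ r5c4=6.
Step 27. [r7c7∈{5}] r7c7 is down to just 5, so r7c7=5.
Step 28. [r8c6∈{9}] r8c6 is down to just 9, so r8c6=9.
Step 29. [r4c9∈{1}] nothing but 1 survives at r4c9, so r4c9=1.
Step 30. [r8c1∈{4}] r8c1's peers cover all but 4. So r8c1=4.
Step 31. [r2c3∈{4}] nothing but 4 survives at r2c3 ⇒ r2c3=4.
Step 32. [r4c3∈{3}] r4c3 has the single candidate 3, so r4c3=3.
Step 33. [r7c4∈{4}] nothing but 4 survives at r7c4, so r7c4=4.
Step 34. [r5c7∈{3}] only 3 remains possible at r5c7 ⇒ r5c7=3.
Step 35. [r3c4∈{1}] r3c4 has the single candidate 1. So r3c4=1.

Answer: 5 8 2 9 3 4 1 6 7 / 1 6 4 2 5 7 8 3 9 / 3 9 7 1 8 6 4 2 5 / 6 2 3 8 4 5 7 9 1 / 9 7 5 6 1 2 3 4 8 / 8 4 1 7 9 3 6 5 2 / 7 3 9 4 2 1 5 8 6 / 4 1 8 5 6 9 2 7 3 / 2 5 6 3 7 8 9 1 4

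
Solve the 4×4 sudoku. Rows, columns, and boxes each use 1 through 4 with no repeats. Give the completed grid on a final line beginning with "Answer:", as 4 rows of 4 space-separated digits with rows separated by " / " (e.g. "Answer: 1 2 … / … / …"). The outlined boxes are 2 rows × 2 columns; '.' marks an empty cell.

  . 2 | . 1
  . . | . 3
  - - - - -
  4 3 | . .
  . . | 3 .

Step 1. [r4c1∈{1,2}] 2 has one home in col 1: r4c1, so r4c1=2.
Step 2. [r2c2∈{1,4}] across col 2, 4 lands solely at r2c2 ⇒ r2c2=4.
Step 3. [r2c3∈{2}] only 2 remains possible at r2c3 ⇒ r2c3=2.
Step 4. [r1c1∈{3}] nothing but 3 survives at r1c1, so r1c1=3.
Step 5. [r3c3∈{1}] nothing but 1 survives at r3c3. So r3c3=1.
Step 6. [r3c4∈{2}] r3c4 is down to just 2, so r3c4=2.
Step 7. [r2c1∈{1}] r2c1 has the single candidate 1. So r2c1=1.
Step 8. [r1c3∈{4}] only 4 remains possible at r1c3 ⇒ r1c3=4.
Step 9. [r4c4∈{4}] nothing but 4 survives at r4c4 ⇒ r4c4=4.
Step 10. [r4c2∈{1}] r4c2's peers cover all but 1. So r4c2=1.

Answer: 3 2 4 1 / 1 4 2 3 / 4 3 1 2 / 2 1 3 4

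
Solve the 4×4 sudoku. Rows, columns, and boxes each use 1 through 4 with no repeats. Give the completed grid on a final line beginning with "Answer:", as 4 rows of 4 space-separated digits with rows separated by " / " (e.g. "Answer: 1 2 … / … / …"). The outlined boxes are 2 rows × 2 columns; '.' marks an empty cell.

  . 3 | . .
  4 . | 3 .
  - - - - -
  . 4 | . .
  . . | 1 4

Step 1. [r3c3∈{2}] r3c3's peers cover all but 2. So r3c3=2.
Step 2. [r2c2∈{1,2}] 1 has one home in col 2: r2c2 ⇒ r2c2=1.
Step 3. [r4c1∈{2,3}] row 4 places 3 nowhere but r4c1. So r4c1=3.
Step 4. [r2c4∈{2}] r2c4's peers cover all but 2 ⇒ r2c4=2.
Step 5. [r3c4∈{3}] nothing but 3 survives at r3c4. So r3c4=3.
Step 6. [r3c1∈{1}] only 1 remains possible at r3c1 ⇒ r3c1=1.
Step 7. [r1c3∈{4}] r1c3 has the single candidate 4 ⇒ r1c3=4.
Step 8. [r1c4∈{1}] nothing but 1 survives at r1c4 ⇒ r1c4=1.
Step 9. [r4c2∈{2}] nothing but 2 survives at r4c2. So r4c2=2.
Step 10. [r1c1∈{2}] r1c1 has the single candidate 2 ⇒ r1c1=2.

Answer: 2 3 4 1 / 4 1 3 2 / 1 4 2 3 / 3 2 1 4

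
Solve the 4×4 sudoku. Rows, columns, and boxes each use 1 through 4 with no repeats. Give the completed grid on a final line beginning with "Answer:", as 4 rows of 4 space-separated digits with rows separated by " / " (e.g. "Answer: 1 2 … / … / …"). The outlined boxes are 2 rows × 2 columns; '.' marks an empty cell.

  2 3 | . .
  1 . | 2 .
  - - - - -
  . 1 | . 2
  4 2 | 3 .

Step 1. [r1c3∈{1,4}] col 3 places 1 nowhere but r1c3. So r1c3=1.
Step 2. [r2c4∈{3,4}] across row 2, 3 lands solely at r2c4, so r2c4=3.
Step 3. [r3c1∈{3}] nothing but 3 survives at r3c1 ⇒ r3c1=3.
Step 4. [r1c4∈{4}] r1c4's peers cover all but 4 ⇒ r1c4=4.
Step 5. [r4c4∈{1}] r4c4 is down to just 1. So r4c4=1.
Step 6. [r3c3∈{4}] r3c3's peers cover all but 4 ⇒ r3c3=4.
Step 7. [r2c2∈{4}] only 4 remains possible at r2c2, so r2c2=4.

Answer: 2 3 1 4 / 1 4 2 3 / 3 1 4 2 / 4 2 3 1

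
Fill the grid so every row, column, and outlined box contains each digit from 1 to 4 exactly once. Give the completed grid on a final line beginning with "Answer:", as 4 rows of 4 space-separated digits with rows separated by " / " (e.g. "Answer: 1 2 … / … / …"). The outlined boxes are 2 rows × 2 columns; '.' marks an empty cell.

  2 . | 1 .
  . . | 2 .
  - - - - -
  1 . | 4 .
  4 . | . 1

Step 1. [r2c1∈{3}] r2c1 is down to just 3. So r2c1=3.
Step 2. [r3c4∈{2,3}] in col 4, 2 fits only at r3c4 ⇒ r3c4=2.
Step 3. [r2c4∈{4}] r2c4 has the single candidate 4. So r2c4=4.
Step 4. [r4c3∈{3}] r4c3 has the single candidate 3, so r4c3=3.
Step 5. [r4c2∈{2}] only 2 remains possible at r4c2, so r4c2=2.
Step 6. [r1c4∈{3}] r1c4's peers cover all but 3 ⇒ r1c4=3.
Step 7. [r2c2∈{1}] nothing but 1 survives at r2c2. So r2c2=1.
Step 8. [r3c2∈{3}] r3c2's peers cover all but 3 ⇒ r3c2=3.
Step 9. [r1c2∈{4}] r1c2 is down to just 4. So r1c2=4.

Answer: 2 4 1 3 / 3 1 2 4 / 1 3 4 2 / 4 2 3 1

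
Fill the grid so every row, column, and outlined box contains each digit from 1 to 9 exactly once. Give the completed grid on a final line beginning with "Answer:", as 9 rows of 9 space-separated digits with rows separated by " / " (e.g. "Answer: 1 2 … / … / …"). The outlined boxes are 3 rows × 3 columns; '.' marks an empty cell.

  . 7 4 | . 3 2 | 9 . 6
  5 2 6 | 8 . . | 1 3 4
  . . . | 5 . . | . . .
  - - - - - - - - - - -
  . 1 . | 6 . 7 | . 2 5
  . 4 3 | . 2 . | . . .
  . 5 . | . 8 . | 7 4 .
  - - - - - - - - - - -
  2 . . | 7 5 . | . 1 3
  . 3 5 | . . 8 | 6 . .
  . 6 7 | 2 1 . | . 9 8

Step 1. [r2c6∈{9}] r2c6 has the single candidate 9 ⇒ r2c6=9.
Step 2. [r8c4∈{4,9}] 4 has one home in col 4: r8c4. So r8c4=4.
Step 3. [r3c3∈{1,8,9}] 1 has one home in col 3: r3c3 ⇒ r3c3=1.
Step 4. [r1c1∈{8}] r1c1's peers cover all but 8 ⇒ r1c1=8.
Step 5. [r4c1∈{9}] r4c1 has the single candidate 9, so r4c1=9.
Step 6. [r6c4∈{1,3,9}] in col 4, 3 fits only at r6c4 ⇒ r6c4=3.
Step 7. [r5c7∈{8}] r5c7's peers cover all but 8, so r5c7=8.
Step 8. [r3c5∈{4,6,7}] in col 5, 6 fits only at r3c5, so r3c5=6.
Step 9. [r6c6∈{1}] r6c6's peers cover all but 1, so r6c6=1.
Step 10. [r8c8∈{7}] r8c8's peers cover all but 7. So r8c8=7.
Step 11. [r7c2∈{8,9}] r7c2 is the only open cell in col 2 admitting 8, so r7c2=8.
Step 12. [r9c1∈{4}] r9c1 is down to just 4. So r9c1=4.
Step 13. [r3c9∈{2,7}] in row 3, 7 fits only at r3c9, so r3c9=7.
Step 14. [r6c9∈{9}] r6c9 has the single candidate 9. So r6c9=9.
Step 15. [r5c1∈{6,7}] row 5 places 7 nowhere but r5c1. So r5c1=7.
Step 16. [r8c1∈{1}] nothing but 1 survives at r8c1 ⇒ r8c1=1.
Step 17. [r5c4∈{9}] nothing but 9 survives at r5c4. So r5c4=9.
Step 18. [r4c5∈{4}] r4c5 has the single candidate 4 ⇒ r4c5=4.
Step 19. [r3c7∈{2}] only 2 remains possible at r3c7. So r3c7=2.
Step 20. [r1c4∈{1}] r1c4's peers cover all but 1 ⇒ r1c4=1.
Step 21. [r1c8∈{5}] only 5 remains possible at r1c8 ⇒ r1c8=5.
Step 22. [r3c8∈{8}] r3c8 is down to just 8. So r3c8=8.
Step 23. [r5c8∈{6}] r5c8 has the single candidate 6. So r5c8=6.
Step 24. [r7c3∈{9}] r7c3 is down to just 9 ⇒ r7c3=9.
Step 25. [r3c1∈{3}] only 3 remains possible at r3c1. So r3c1=3.
Step 26. [r4c3∈{8}] only 8 remains possible at r4c3 ⇒ r4c3=8.
Step 27. [r7c7∈{4}] r7c7 has the single candidate 4 ⇒ r7c7=4.
Step 28. [r9c7∈{5}] nothing but 5 survives at r9c7, so r9c7=5.
Step 29. [r5c9∈{1}] nothing but 1 survives at r5c9 ⇒ r5c9=1.
Step 30. [r5c6∈{5}] r5c6's peers cover all but 5, so r5c6=5.
Step 31. [r3c6∈{4}] nothing but 4 survives at r3c6 ⇒ r3c6=4.
Step 32. [r8c9∈{2}] only 2 remains possible at r8c9, so r8c9=2.
Step 33. [r7c6∈{6}] r7c6 is down to just 6. So r7c6=6.
Step 34. [r2c5∈{7}] r2c5 is down to just 7, so r2c5=7.
Step 35. [r3c2∈{9}] only 9 remains possible at r3c2, so r3c2=9.
Step 36. [r8c5∈{9}] nothing but 9 survives at r8c5, so r8c5=9.
Step 37. [r4c7∈{3}] r4c7 has the single candidate 3 ⇒ r4c7=3.
Step 38. [r6c1∈{6}] r6c1's peers cover all but 6, so r6c1=6.
Step 39. [r9c6∈{3}] nothing but 3 survives at r9c6. So r9c6=3.
Step 40. [r6c3∈{2}] r6c3 is down to just 2, so r6c3=2.

Answer: 8 7 4 1 3 2 9 5 6 / 5 2 6 8 7 9 1 3 4 / 3 9 1 5 6 4 2 8 7 / 9 1 8 6 4 7 3 2 5 / 7 4 3 9 2 5 8 6 1 / 6 5 2 3 8 1 7 4 9 / 2 8 9 7 5 6 4 1 3 / 1 3 5 4 9 8 6 7 2 / 4 6 7 2 1 3 5 9 8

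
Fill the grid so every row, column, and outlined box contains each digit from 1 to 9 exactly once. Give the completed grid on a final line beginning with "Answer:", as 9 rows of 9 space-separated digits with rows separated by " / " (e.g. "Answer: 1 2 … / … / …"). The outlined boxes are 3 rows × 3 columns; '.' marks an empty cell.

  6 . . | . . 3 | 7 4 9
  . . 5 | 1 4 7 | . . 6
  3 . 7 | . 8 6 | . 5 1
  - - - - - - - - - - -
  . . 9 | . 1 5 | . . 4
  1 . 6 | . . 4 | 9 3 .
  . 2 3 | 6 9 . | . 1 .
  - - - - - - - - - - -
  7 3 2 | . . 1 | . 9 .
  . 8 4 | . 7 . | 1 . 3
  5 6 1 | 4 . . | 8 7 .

Step 1. [r5c5∈{2}] r5c5 is down to just 2 ⇒ r5c5=2.
Step 2. [r8c4∈{2,5,9}] row 8 places 5 nowhere but r8c4 ⇒ r8c4=5.
Step 3. [r4c1∈{8}] nothing but 8 survives at r4c1 ⇒ r4c1=8.
Step 4. [r3c7∈{2}] r3c7 has the single candidate 2 ⇒ r3c7=2.
Step 5. [r8c8∈{2,6}] in row 8, 6 fits only at r8c8. So r8c8=6.
Step 6. [r7c9∈{5}] r7c9's peers cover all but 5, so r7c9=5.
Step 7. [r6c9∈{7,8}] row 6 places 7 nowhere but r6c9. So r6c9=7.
Step 8. [r8c1∈{9}] r8c1's peers cover all but 9 ⇒ r8c1=9.
Step 9. [r4c2∈{7}] nothing but 7 survives at r4c2, so r4c2=7.
Step 10. [r5c9∈{8}] r5c9's peers cover all but 8 ⇒ r5c9=8.
Step 11. [r3c4∈{9}] only 9 remains possible at r3c4, so r3c4=9.
Step 12. [r9c9∈{2}] only 2 remains possible at r9c9, so r9c9=2.
Step 13. [r1c4∈{2}] nothing but 2 survives at r1c4. So r1c4=2.
Step 14. [r1c2∈{1}] r1c2 has the single candidate 1, so r1c2=1.
Step 15. [r2c8∈{8}] r2c8 is down to just 8, so r2c8=8.
Step 16. [r4c7∈{6}] nothing but 6 survives at r4c7 ⇒ r4c7=6.
Step 17. [r1c3∈{8}] r1c3 has the single candidate 8, so r1c3=8.
Step 18. [r1c5∈{5}] r1c5 has the single candidate 5. So r1c5=5.
Step 19. [r5c4∈{7}] nothing but 7 survives at r5c4. So r5c4=7.
Step 20. [r9c6∈{9}] r9c6 has the single candidate 9, so r9c6=9.
Step 21. [r6c1∈{4}] nothing but 4 survives at r6c1 ⇒ r6c1=4.
Step 22. [r7c5∈{6}] only 6 remains possible at r7c5 ⇒ r7c5=6.
Step 23. [r5c2∈{5}] only 5 remains possible at r5c2 ⇒ r5c2=5.
Step 24. [r2c1∈{2}] nothing but 2 survives at r2c1 ⇒ r2c1=2.
Step 25. [r2c2∈{9}] nothing but 9 survives at r2c2 ⇒ r2c2=9.
Step 26. [r7c4∈{8}] r7c4's peers cover all but 8 ⇒ r7c4=8.
Step 27. [r7c7∈{4}] r7c7's peers cover all but 4 ⇒ r7c7=4.
Step 28. [r6c6∈{8}] only 8 remains possible at r6c6 ⇒ r6c6=8.
Step 29. [r9c5∈{3}] nothing but 3 survives at r9c5, so r9c5=3.
Step 30. [r6c7∈{5}] r6c7's peers cover all but 5 ⇒ r6c7=5.
Step 31. [r4c4∈{3}] r4c4 is down to just 3 ⇒ r4c4=3.
Step 32. [r4c8∈{2}] r4c8's peers cover all but 2 ⇒ r4c8=2.
Step 33. [r8c6∈{2}] r8c6 has the single candidate 2. So r8c6=2.
Step 34. [r3c2∈{4}] nothing but 4 survives at r3c2. So r3c2=4.
Step 35. [r2c7∈{3}] r2c7's peers cover all but 3 ⇒ r2c7=3.

Answer: 6 1 8 2 5 3 7 4 9 / 2 9 5 1 4 7 3 8 6 / 3 4 7 9 8 6 2 5 1 / 8 7 9 3 1 5 6 2 4 / 1 5 6 7 2 4 9 3 8 / 4 2 3 6 9 8 5 1 7 / 7 3 2 8 6 1 4 9 5 / 9 8 4 5 7 2 1 6 3 / 5 6 1 4 3 9 8 7 2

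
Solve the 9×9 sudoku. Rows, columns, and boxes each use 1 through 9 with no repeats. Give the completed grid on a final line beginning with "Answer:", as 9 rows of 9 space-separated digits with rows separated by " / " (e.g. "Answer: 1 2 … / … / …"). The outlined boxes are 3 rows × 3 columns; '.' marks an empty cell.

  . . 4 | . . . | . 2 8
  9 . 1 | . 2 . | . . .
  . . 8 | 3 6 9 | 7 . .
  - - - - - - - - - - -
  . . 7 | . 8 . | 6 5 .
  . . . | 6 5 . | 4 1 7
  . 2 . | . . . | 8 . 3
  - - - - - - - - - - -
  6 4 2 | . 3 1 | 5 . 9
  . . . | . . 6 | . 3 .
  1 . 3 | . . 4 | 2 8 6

Step 1. [r3c2∈{5}] only 5 remains possible at r3c2 ⇒ r3c2=5.
Step 2. [r2c4∈{4,5,7,8}] r2c4 is the only open cell in box 2 admitting 4. So r2c4=4.
Step 3. [r8c4∈{2,5,7,8,9}] row 8 places 2 nowhere but r8c4. So r8c4=2.
Step 4. [r6c6∈{7}] r6c6 is down to just 7. So r6c6=7.
Step 5. [r2c2∈{3,6,7}] in row 2, 7 fits only at r2c2 ⇒ r2c2=7.
Step 6. [r9c2∈{9}] r9c2 has the single candidate 9 ⇒ r9c2=9.
Step 7. [r9c5∈{7}] nothing but 7 survives at r9c5, so r9c5=7.
Step 8. [r1c1∈{3}] r1c1's peers cover all but 3 ⇒ r1c1=3.
Step 9. [r6c8∈{9}] only 9 remains possible at r6c8, so r6c8=9.
Step 10. [r3c9∈{1,4}] across row 3, 1 lands solely at r3c9 ⇒ r3c9=1.
Step 11. [r6c4∈{1}] r6c4 has the single candidate 1, so r6c4=1.
Step 12. [r8c2∈{8}] r8c2 has the single candidate 8 ⇒ r8c2=8.
Step 13. [r5c2∈{3}] nothing but 3 survives at r5c2. So r5c2=3.
Step 14. [r1c6∈{5}] r1c6 has the single candidate 5. So r1c6=5.
Step 15. [r8c3∈{5}] r8c3 is down to just 5. So r8c3=5.
Step 16. [r4c9∈{2}] only 2 remains possible at r4c9 ⇒ r4c9=2.
Step 17. [r4c1∈{4}] r4c1 is down to just 4. So r4c1=4.
Step 18. [r3c8∈{4}] r3c8 is down to just 4. So r3c8=4.
Step 19. [r2c8∈{6}] only 6 remains possible at r2c8, so r2c8=6.
Step 20. [r1c7∈{9}] r1c7 has the single candidate 9 ⇒ r1c7=9.
Step 21. [r6c5∈{4}] r6c5 is down to just 4. So r6c5=4.
Step 22. [r5c6∈{2}] r5c6 is down to just 2, so r5c6=2.
Step 23. [r8c7∈{1}] nothing but 1 survives at r8c7, so r8c7=1.
Step 24. [r7c4∈{8}] only 8 remains possible at r7c4 ⇒ r7c4=8.
Step 25. [r1c4∈{7}] r1c4's peers cover all but 7, so r1c4=7.
Step 26. [r8c5∈{9}] r8c5's peers cover all but 9. So r8c5=9.
Step 27. [r8c1∈{7}] r8c1 has the single candidate 7. So r8c1=7.
Step 28. [r2c7∈{3}] nothing but 3 survives at r2c7 ⇒ r2c7=3.
Step 29. [r4c6∈{3}] only 3 remains possible at r4c6, so r4c6=3.
Step 30. [r6c3∈{6}] nothing but 6 survives at r6c3 ⇒ r6c3=6.
Step 31. [r5c1∈{8}] only 8 remains possible at r5c1. So r5c1=8.
Step 32. [r3c1∈{2}] nothing but 2 survives at r3c1, so r3c1=2.
Step 33. [r4c2∈{1}] only 1 remains possible at r4c2 ⇒ r4c2=1.
Step 34. [r6c1∈{5}] only 5 remains possible at r6c1, so r6c1=5.
Step 35. [r1c2∈{6}] only 6 remains possible at r1c2, so r1c2=6.
Step 36. [r1c5∈{1}] r1c5 has the single candidate 1 ⇒ r1c5=1.
Step 37. [r5c3∈{9}] r5c3 has the single candidate 9, so r5c3=9.
Step 38. [r7c8∈{7}] r7c8 has the single candidate 7 ⇒ r7c8=7.
Step 39. [r9c4∈{5}] r9c4 is down to just 5. So r9c4=5.
Step 40. [r2c6∈{8}] r2c6 is down to just 8, so r2c6=8.
Step 41. [r8c9∈{4}] nothing but 4 survives at r8c9, so r8c9=4.
Step 42. [r2c9∈{5}] nothing but 5 survives at r2c9. So r2c9=5.
Step 43. [r4c4∈{9}] r4c4's peers cover all but 9, so r4c4=9.

Answer: 3 6 4 7 1 5 9 2 8 / 9 7 1 4 2 8 3 6 5 / 2 5 8 3 6 9 7 4 1 / 4 1 7 9 8 3 6 5 2 / 8 3 9 6 5 2 4 1 7 / 5 2 6 1 4 7 8 9 3 / 6 4 2 8 3 1 5 7 9 / 7 8 5 2 9 6 1 3 4 / 1 9 3 5 7 4 2 8 6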